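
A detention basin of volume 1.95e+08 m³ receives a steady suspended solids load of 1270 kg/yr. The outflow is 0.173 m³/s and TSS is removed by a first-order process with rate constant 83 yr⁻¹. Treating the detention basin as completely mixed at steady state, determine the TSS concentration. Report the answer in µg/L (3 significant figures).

0.0784 µg/L

Outflow Q = 0.173 m³/s × 3.156e+07 s/yr = 5.459e+06 m³/yr.
Steady-state CSTR mass balance: W = Q·C + k·V·C, so C = W/(Q + kV).
Q + kV = 5.459e+06 + 83·1.95e+08 = 1.619e+10 m³/yr.
C = 1270/1.619e+10 = 7.844e-08 kg/m³ = 7.844e-05 mg/L = 0.07844 µg/L.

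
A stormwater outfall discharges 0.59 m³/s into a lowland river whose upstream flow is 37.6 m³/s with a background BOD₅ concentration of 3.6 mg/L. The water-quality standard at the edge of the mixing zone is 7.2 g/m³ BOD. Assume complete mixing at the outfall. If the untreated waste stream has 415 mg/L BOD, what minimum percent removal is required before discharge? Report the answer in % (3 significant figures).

43.0 %

Mass balance: 7.2·38.19 = 0.59·Cₑ + 37.6·3.6.
Cₑ = (275 − 135.4) / 0.59 = 236.6 mg/L.
Required removal = 1 − 236.6/415 = 42.98 %.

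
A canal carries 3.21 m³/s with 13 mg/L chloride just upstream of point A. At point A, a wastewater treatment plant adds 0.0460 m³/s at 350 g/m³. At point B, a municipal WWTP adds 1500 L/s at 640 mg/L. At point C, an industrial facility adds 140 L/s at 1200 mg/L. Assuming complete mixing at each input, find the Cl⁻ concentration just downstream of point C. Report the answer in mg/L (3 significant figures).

242 mg/L

After input A: C = (3.21·13 + 0.046·350) / 3.256 = 17.76 mg/L.
1500 L/s = 1.5 m³/s.
After input B: C = (3.256·17.76 + 1.5·640) / 4.756 = 214 mg/L.
140 L/s = 0.14 m³/s.
After input C: C = (4.756·214 + 0.14·1200) / 4.896 = 242.2 mg/L.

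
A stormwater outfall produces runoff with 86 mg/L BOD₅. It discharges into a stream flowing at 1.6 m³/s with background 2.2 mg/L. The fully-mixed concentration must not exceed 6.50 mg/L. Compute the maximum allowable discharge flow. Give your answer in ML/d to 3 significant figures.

Mass balance at complete mixing: C_std·(Q_w + Q_r) = Q_w·C_e + Q_r·C_b.
Rearranging, Q_w = Q_r·(C_std − C_b)/(C_e − C_std) = 1.6·(6.5 − 2.2) / (86 − 6.5) = 0.08654 m³/s.
= 7.477 ML/d.

7.48 ML/d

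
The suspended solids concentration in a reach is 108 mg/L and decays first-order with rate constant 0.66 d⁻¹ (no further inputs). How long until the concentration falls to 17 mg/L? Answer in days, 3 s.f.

2.80 d

t = ln(C₀/C)/k = ln(108/17)/0.66 = 1.849/0.66 = 2.801 d.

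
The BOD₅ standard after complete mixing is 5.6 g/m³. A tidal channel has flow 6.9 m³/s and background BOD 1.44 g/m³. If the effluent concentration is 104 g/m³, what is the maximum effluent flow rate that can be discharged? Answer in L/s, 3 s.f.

Mass balance at complete mixing: C_std·(Q_w + Q_r) = Q_w·C_e + Q_r·C_b.
Rearranging, Q_w = Q_r·(C_std − C_b)/(C_e − C_std) = 6.9·(5.6 − 1.44) / (104 − 5.6) = 0.2917 m³/s.
= 291.7 L/s.

292 L/s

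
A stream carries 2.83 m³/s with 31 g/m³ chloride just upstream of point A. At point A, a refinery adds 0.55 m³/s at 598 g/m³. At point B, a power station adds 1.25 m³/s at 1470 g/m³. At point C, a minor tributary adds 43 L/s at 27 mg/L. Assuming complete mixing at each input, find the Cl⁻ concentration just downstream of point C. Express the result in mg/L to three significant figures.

483 mg/L

After input A: C = (2.83·31 + 0.55·598) / 3.38 = 123.3 mg/L.
After input B: C = (3.38·123.3 + 1.25·1470) / 4.63 = 486.9 mg/L.
43 L/s = 0.043 m³/s.
After input C: C = (4.63·486.9 + 0.043·27) / 4.673 = 482.6 mg/L.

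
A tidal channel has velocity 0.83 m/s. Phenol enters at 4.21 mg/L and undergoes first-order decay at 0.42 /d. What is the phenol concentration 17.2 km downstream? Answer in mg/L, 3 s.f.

3.81 mg/L

Travel time t = 17.2 km / 0.83 m/s = 1.72e+04/0.83 = 2.072e+04 s = 0.2398 d.
First-order decay: C = 4.21·exp(−0.42·0.2398) = 4.21·0.9042 = 3.807 mg/L.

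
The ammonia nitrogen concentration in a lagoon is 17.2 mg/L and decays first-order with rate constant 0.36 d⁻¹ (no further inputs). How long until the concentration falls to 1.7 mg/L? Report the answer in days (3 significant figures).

6.43 d

t = ln(C₀/C)/k = ln(17.2/1.7)/0.36 = 2.314/0.36 = 6.429 d.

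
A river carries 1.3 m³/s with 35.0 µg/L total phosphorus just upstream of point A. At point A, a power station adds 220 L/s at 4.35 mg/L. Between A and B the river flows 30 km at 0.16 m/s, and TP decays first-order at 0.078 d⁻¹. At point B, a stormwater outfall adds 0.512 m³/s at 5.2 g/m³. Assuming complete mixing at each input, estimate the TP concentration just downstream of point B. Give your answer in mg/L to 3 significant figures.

1.73 mg/L

35.0 µg/L = 0.035 mg/L.
220 L/s = 0.22 m³/s.
After input A: C = (1.3·0.035 + 0.22·4.35) / 1.52 = 0.6595 mg/L.
Over the 30 km reach to input B (t = 1.875e+05 s = 2.17 d), decay gives C = 0.6595·exp(−0.078·2.17) = 0.5568 mg/L.
After input B: C = (1.52·0.5568 + 0.512·5.2) / 2.032 = 1.727 mg/L.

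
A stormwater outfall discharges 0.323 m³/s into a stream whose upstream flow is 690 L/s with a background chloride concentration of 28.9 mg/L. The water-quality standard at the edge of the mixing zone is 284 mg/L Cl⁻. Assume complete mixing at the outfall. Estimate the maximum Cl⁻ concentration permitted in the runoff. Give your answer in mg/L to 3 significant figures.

829 mg/L

690 L/s = 0.69 m³/s.
Mass balance: 284·1.013 = 0.323·Cₑ + 0.69·28.9.
Cₑ = (287.7 − 19.94) / 0.323 = 829 mg/L.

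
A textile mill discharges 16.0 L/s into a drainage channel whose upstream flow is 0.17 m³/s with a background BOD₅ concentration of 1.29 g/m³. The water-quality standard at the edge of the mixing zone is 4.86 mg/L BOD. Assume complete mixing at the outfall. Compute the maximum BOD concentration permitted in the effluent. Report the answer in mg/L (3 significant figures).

42.8 mg/L

16.0 L/s = 0.016 m³/s.
Mass balance: 4.86·0.186 = 0.016·Cₑ + 0.17·1.29.
Cₑ = (0.904 − 0.2193) / 0.016 = 42.79 mg/L.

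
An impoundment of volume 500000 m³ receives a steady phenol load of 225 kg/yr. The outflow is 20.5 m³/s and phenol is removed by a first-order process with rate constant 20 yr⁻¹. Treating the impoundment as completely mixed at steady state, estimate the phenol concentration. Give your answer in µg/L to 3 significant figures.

0.343 µg/L

Outflow Q = 20.5 m³/s × 3.156e+07 s/yr = 6.469e+08 m³/yr.
Steady-state CSTR mass balance: W = Q·C + k·V·C, so C = W/(Q + kV).
Q + kV = 6.469e+08 + 20·500000 = 6.569e+08 m³/yr.
C = 225/6.569e+08 = 3.425e-07 kg/m³ = 0.0003425 mg/L = 0.3425 µg/L.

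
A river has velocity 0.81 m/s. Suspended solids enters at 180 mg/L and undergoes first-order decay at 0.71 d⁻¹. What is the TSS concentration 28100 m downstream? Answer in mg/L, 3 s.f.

135 mg/L

Travel time t = 28100 m / 0.81 m/s = 2.81e+04/0.81 = 3.469e+04 s = 0.4015 d.
First-order decay: C = 180·exp(−0.71·0.4015) = 180·0.752 = 135.4 mg/L.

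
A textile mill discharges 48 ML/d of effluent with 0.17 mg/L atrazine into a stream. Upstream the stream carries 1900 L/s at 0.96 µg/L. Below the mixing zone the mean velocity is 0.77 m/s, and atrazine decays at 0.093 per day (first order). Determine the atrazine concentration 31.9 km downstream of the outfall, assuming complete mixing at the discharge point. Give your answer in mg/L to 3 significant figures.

48 ML/d = 0.5556 m³/s.
1900 L/s = 1.9 m³/s.
0.96 µg/L = 0.00096 mg/L.
After complete mixing, C₀ = (0.5556·0.17 + 1.9·0.00096) / 2.456 = 0.0392 mg/L.
Travel time t = 3.19e+04 m / 0.77 m/s = 4.143e+04 s = 0.4795 d.
C = 0.0392·exp(−0.093·0.4795) = 0.0392·0.9564 = 0.03749 mg/L.

0.0375 mg/L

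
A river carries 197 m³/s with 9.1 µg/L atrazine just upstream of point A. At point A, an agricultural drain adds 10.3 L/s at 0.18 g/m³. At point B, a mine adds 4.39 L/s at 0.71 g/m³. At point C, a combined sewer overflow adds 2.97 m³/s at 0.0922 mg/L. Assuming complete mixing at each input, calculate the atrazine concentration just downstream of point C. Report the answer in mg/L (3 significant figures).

9.1 µg/L = 0.0091 mg/L.
10.3 L/s = 0.0103 m³/s.
After input A: C = (197·0.0091 + 0.0103·0.18) / 197 = 0.009109 mg/L.
4.39 L/s = 0.00439 m³/s.
After input B: C = (197·0.009109 + 0.00439·0.71) / 197 = 0.009125 mg/L.
After input C: C = (197·0.009125 + 2.97·0.0922) / 200 = 0.01036 mg/L.

0.0104 mg/L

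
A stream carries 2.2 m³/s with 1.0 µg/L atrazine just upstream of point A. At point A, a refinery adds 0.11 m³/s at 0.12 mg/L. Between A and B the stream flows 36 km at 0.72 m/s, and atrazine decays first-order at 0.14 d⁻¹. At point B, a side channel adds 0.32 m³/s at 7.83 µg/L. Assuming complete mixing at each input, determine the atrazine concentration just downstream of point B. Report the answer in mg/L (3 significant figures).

0.00635 mg/L

1.0 µg/L = 0.001 mg/L.
After input A: C = (2.2·0.001 + 0.11·0.12) / 2.31 = 0.006667 mg/L.
Over the 36 km reach to input B (t = 5e+04 s = 0.5787 d), decay gives C = 0.006667·exp(−0.14·0.5787) = 0.006148 mg/L.
7.83 µg/L = 0.00783 mg/L.
After input B: C = (2.31·0.006148 + 0.32·0.00783) / 2.63 = 0.006353 mg/L.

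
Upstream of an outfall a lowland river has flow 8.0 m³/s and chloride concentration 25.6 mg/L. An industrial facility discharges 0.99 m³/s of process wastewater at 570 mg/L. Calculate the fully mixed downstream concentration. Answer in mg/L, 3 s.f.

Flow-weighted mixing gives C = (0.99·570 + 8·25.6) / (0.99 + 8) = 769.1/8.99 = 85.55 mg/L.

85.6 mg/L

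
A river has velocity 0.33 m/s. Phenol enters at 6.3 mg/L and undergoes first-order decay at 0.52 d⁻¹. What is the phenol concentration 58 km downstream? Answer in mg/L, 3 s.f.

2.19 mg/L

Travel time t = 58 km / 0.33 m/s = 5.8e+04/0.33 = 1.758e+05 s = 2.034 d.
First-order decay: C = 6.3·exp(−0.52·2.034) = 6.3·0.3472 = 2.187 mg/L.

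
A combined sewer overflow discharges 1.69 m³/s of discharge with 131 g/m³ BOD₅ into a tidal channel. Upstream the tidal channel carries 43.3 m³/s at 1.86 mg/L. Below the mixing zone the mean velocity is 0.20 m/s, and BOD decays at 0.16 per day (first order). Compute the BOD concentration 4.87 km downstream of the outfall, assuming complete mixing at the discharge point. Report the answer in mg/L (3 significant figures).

After complete mixing, C₀ = (1.69·131 + 43.3·1.86) / 44.99 = 6.711 mg/L.
Travel time t = 4870 m / 0.20 m/s = 2.435e+04 s = 0.2818 d.
C = 6.711·exp(−0.16·0.2818) = 6.711·0.9559 = 6.415 mg/L.

6.42 mg/L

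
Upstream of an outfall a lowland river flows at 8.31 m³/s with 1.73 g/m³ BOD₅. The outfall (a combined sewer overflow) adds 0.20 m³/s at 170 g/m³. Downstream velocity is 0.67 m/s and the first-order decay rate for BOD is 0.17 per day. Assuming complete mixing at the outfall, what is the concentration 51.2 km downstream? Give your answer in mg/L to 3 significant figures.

After complete mixing, C₀ = (0.2·170 + 8.31·1.73) / 8.51 = 5.685 mg/L.
Travel time t = 5.12e+04 m / 0.67 m/s = 7.642e+04 s = 0.8845 d.
C = 5.685·exp(−0.17·0.8845) = 5.685·0.8604 = 4.891 mg/L.

4.89 mg/L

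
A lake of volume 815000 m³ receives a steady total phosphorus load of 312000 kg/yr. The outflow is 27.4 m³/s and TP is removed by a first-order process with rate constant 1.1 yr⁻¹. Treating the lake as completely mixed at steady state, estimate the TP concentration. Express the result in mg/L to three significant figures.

0.360 mg/L

Outflow Q = 27.4 m³/s × 3.156e+07 s/yr = 8.647e+08 m³/yr.
Steady-state CSTR mass balance: W = Q·C + k·V·C, so C = W/(Q + kV).
Q + kV = 8.647e+08 + 1.1·815000 = 8.656e+08 m³/yr.
C = 312000/8.656e+08 = 0.0003605 kg/m³ = 0.3605 mg/L.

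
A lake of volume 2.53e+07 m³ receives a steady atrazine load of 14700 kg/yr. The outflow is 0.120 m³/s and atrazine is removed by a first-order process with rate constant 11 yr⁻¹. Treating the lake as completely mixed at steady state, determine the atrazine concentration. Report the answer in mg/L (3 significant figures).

0.0521 mg/L

Outflow Q = 0.120 m³/s × 3.156e+07 s/yr = 3.787e+06 m³/yr.
Steady-state CSTR mass balance: W = Q·C + k·V·C, so C = W/(Q + kV).
Q + kV = 3.787e+06 + 11·2.53e+07 = 2.821e+08 m³/yr.
C = 14700/2.821e+08 = 5.211e-05 kg/m³ = 0.05211 mg/L.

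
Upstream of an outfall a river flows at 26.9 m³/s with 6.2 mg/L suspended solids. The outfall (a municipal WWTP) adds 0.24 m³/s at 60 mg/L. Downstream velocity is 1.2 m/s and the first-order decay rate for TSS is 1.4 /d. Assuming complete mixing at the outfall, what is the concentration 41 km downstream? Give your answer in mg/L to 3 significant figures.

3.84 mg/L

After complete mixing, C₀ = (0.24·60 + 26.9·6.2) / 27.14 = 6.676 mg/L.
Travel time t = 4.1e+04 m / 1.2 m/s = 3.417e+04 s = 0.3954 d.
C = 6.676·exp(−1.4·0.3954) = 6.676·0.5749 = 3.838 mg/L.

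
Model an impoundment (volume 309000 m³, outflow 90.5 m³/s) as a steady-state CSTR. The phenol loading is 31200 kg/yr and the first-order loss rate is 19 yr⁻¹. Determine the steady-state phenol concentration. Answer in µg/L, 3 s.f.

10.9 µg/L

Outflow Q = 90.5 m³/s × 3.156e+07 s/yr = 2.856e+09 m³/yr.
Steady-state CSTR mass balance: W = Q·C + k·V·C, so C = W/(Q + kV).
Q + kV = 2.856e+09 + 19·309000 = 2.862e+09 m³/yr.
C = 31200/2.862e+09 = 1.09e-05 kg/m³ = 0.0109 mg/L = 10.9 µg/L.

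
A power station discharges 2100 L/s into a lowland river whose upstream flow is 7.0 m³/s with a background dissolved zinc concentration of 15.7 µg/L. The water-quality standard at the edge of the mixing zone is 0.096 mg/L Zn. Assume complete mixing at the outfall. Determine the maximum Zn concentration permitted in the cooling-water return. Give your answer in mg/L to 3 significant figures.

2100 L/s = 2.1 m³/s.
15.7 µg/L = 0.0157 mg/L.
Mass balance: 0.096·9.1 = 2.1·Cₑ + 7·0.0157.
Cₑ = (0.8736 − 0.1099) / 2.1 = 0.3637 mg/L.

0.364 mg/L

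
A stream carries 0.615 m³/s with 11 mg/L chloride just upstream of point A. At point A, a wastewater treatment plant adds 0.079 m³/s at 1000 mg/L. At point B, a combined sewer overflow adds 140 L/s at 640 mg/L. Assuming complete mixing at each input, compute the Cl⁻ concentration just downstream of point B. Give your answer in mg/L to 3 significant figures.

210 mg/L

After input A: C = (0.615·11 + 0.079·1000) / 0.694 = 123.6 mg/L.
140 L/s = 0.14 m³/s.
After input B: C = (0.694·123.6 + 0.14·640) / 0.834 = 210.3 mg/L.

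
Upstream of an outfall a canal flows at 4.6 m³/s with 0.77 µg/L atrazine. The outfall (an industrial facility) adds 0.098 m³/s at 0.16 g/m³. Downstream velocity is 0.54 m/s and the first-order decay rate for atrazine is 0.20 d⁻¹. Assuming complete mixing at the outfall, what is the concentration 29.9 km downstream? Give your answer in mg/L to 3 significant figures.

0.00360 mg/L

0.77 µg/L = 0.00077 mg/L.
After complete mixing, C₀ = (0.098·0.16 + 4.6·0.00077) / 4.698 = 0.004092 mg/L.
Travel time t = 2.99e+04 m / 0.54 m/s = 5.537e+04 s = 0.6409 d.
C = 0.004092·exp(−0.20·0.6409) = 0.004092·0.8797 = 0.003599 mg/L.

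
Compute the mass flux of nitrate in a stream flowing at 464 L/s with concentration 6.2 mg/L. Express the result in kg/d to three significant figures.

249 kg/d

464 L/s = 0.464 m³/s.
Mass flux = Q·C = 0.464 m³/s × 6.2 g/m³ = 2.877 g/s.
= 2.877 g/s × 86.4 = 248.6 kg/d.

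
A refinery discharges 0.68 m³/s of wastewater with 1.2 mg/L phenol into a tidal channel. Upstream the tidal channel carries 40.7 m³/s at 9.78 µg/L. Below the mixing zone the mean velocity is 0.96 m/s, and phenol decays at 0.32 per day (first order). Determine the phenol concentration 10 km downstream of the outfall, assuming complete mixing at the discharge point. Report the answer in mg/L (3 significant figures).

9.78 µg/L = 0.00978 mg/L.
After complete mixing, C₀ = (0.68·1.2 + 40.7·0.00978) / 41.38 = 0.02934 mg/L.
Travel time t = 1e+04 m / 0.96 m/s = 1.042e+04 s = 0.1206 d.
C = 0.02934·exp(−0.32·0.1206) = 0.02934·0.9622 = 0.02823 mg/L.

0.0282 mg/L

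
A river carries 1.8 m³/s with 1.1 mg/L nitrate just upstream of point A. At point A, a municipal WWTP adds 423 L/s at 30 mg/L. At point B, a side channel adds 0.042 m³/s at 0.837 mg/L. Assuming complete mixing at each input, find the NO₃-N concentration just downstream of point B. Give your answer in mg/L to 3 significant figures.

6.49 mg/L

423 L/s = 0.423 m³/s.
After input A: C = (1.8·1.1 + 0.423·30) / 2.223 = 6.599 mg/L.
After input B: C = (2.223·6.599 + 0.042·0.837) / 2.265 = 6.492 mg/L.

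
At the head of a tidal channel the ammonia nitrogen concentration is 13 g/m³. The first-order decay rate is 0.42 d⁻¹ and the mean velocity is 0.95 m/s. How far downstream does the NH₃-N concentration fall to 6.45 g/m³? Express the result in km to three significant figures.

137 km

From C = C₀·e^(−kt), t = ln(C₀/C)/k = ln(13/6.45)/0.42 = 0.7009/0.42 = 1.669 d.
Distance = v·t = 0.95 m/s × 1.442e+05 s = 1.37e+05 m = 137 km.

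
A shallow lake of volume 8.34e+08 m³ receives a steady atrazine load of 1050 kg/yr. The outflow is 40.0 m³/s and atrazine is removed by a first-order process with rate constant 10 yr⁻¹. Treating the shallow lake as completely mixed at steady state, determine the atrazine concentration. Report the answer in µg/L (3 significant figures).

Outflow Q = 40.0 m³/s × 3.156e+07 s/yr = 1.262e+09 m³/yr.
Steady-state CSTR mass balance: W = Q·C + k·V·C, so C = W/(Q + kV).
Q + kV = 1.262e+09 + 10·8.34e+08 = 9.602e+09 m³/yr.
C = 1050/9.602e+09 = 1.093e-07 kg/m³ = 0.0001093 mg/L = 0.1093 µg/L.

0.109 µg/L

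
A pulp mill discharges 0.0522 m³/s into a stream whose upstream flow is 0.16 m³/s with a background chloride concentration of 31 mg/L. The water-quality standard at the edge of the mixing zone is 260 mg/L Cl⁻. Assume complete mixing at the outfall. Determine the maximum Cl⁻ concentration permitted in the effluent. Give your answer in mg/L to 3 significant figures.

962 mg/L

Mass balance: 260·0.2122 = 0.0522·Cₑ + 0.16·31.
Cₑ = (55.17 − 4.96) / 0.0522 = 961.9 mg/L.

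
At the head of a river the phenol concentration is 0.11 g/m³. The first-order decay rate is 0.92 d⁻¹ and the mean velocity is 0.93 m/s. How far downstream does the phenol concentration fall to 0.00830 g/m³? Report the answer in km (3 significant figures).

226 km

From C = C₀·e^(−kt), t = ln(C₀/C)/k = ln(0.11/0.00830)/0.92 = 2.584/0.92 = 2.809 d.
Distance = v·t = 0.93 m/s × 2.427e+05 s = 2.257e+05 m = 225.7 km.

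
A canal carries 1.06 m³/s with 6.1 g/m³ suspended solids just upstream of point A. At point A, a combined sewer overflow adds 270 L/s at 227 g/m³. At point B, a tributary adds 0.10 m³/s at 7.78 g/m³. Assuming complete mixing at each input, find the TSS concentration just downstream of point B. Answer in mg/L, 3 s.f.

270 L/s = 0.27 m³/s.
After input A: C = (1.06·6.1 + 0.27·227) / 1.33 = 50.94 mg/L.
After input B: C = (1.33·50.94 + 0.1·7.78) / 1.43 = 47.93 mg/L.

47.9 mg/L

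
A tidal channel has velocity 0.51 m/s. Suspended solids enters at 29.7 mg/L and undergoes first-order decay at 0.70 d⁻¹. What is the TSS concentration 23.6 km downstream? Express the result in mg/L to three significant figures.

Travel time t = 23.6 km / 0.51 m/s = 2.36e+04/0.51 = 4.627e+04 s = 0.5356 d.
First-order decay: C = 29.7·exp(−0.70·0.5356) = 29.7·0.6874 = 20.41 mg/L.

20.4 mg/L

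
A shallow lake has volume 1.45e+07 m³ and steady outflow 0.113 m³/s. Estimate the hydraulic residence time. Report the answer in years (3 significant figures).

4.07 yr

Q = 0.113 m³/s × 3.156e+07 s/yr = 3.566e+06 m³/yr.
Hydraulic residence time τ = V/Q = 1.45e+07/3.566e+06 = 4.066 yr.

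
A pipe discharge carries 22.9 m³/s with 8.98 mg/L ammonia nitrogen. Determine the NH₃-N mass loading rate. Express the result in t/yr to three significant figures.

6490 t/yr

Mass flux = Q·C = 22.9 m³/s × 8.98 g/m³ = 205.6 g/s.
= 205.6 g/s × 31.56 = 6490 t/yr.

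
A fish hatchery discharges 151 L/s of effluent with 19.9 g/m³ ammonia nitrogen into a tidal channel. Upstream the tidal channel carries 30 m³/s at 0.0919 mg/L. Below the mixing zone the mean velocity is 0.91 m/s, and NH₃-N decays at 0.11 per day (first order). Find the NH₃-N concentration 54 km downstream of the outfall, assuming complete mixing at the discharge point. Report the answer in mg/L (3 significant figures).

151 L/s = 0.151 m³/s.
After complete mixing, C₀ = (0.151·19.9 + 30·0.0919) / 30.15 = 0.1911 mg/L.
Travel time t = 5.4e+04 m / 0.91 m/s = 5.934e+04 s = 0.6868 d.
C = 0.1911·exp(−0.11·0.6868) = 0.1911·0.9272 = 0.1772 mg/L.

0.177 mg/L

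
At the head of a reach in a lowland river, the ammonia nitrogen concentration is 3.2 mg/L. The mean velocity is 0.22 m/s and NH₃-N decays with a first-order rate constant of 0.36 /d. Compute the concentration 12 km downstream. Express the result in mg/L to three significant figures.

2.55 mg/L

Travel time t = 12 km / 0.22 m/s = 1.2e+04/0.22 = 5.455e+04 s = 0.6313 d.
First-order decay: C = 3.2·exp(−0.36·0.6313) = 3.2·0.7967 = 2.549 mg/L.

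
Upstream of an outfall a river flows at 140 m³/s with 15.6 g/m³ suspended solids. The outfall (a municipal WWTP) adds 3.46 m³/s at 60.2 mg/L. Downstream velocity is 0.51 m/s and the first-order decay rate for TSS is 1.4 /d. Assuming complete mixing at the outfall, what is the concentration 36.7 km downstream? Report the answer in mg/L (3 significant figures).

5.20 mg/L

After complete mixing, C₀ = (3.46·60.2 + 140·15.6) / 143.5 = 16.68 mg/L.
Travel time t = 3.67e+04 m / 0.51 m/s = 7.196e+04 s = 0.8329 d.
C = 16.68·exp(−1.4·0.8329) = 16.68·0.3116 = 5.196 mg/L.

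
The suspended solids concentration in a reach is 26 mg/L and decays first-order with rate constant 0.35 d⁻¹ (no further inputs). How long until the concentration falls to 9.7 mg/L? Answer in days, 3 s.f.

2.82 d

t = ln(C₀/C)/k = ln(26/9.7)/0.35 = 0.986/0.35 = 2.817 d.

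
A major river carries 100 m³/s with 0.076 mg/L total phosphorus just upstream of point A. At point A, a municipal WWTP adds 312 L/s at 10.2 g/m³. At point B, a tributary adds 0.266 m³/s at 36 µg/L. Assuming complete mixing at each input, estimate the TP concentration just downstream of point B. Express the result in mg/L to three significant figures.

0.107 mg/L

312 L/s = 0.312 m³/s.
After input A: C = (100·0.076 + 0.312·10.2) / 100.3 = 0.1075 mg/L.
36 µg/L = 0.036 mg/L.
After input B: C = (100.3·0.1075 + 0.266·0.036) / 100.6 = 0.1073 mg/L.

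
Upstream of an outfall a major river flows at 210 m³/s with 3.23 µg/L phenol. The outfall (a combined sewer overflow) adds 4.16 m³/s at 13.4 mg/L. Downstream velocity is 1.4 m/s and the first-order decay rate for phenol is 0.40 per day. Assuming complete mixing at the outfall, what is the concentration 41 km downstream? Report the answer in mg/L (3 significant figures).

0.230 mg/L

3.23 µg/L = 0.00323 mg/L.
After complete mixing, C₀ = (4.16·13.4 + 210·0.00323) / 214.2 = 0.2635 mg/L.
Travel time t = 4.1e+04 m / 1.4 m/s = 2.929e+04 s = 0.339 d.
C = 0.2635·exp(−0.40·0.339) = 0.2635·0.8732 = 0.2301 mg/L.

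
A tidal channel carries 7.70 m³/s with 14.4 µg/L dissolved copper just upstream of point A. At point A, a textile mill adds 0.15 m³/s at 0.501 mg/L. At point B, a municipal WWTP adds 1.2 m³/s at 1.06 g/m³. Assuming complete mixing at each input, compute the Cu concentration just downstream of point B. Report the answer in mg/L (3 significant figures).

14.4 µg/L = 0.0144 mg/L.
After input A: C = (7.7·0.0144 + 0.15·0.501) / 7.85 = 0.0237 mg/L.
After input B: C = (7.85·0.0237 + 1.2·1.06) / 9.05 = 0.1611 mg/L.

0.161 mg/L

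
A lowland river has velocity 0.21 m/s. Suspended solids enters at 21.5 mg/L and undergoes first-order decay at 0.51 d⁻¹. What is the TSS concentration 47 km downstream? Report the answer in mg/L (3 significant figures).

Travel time t = 47 km / 0.21 m/s = 4.7e+04/0.21 = 2.238e+05 s = 2.59 d.
First-order decay: C = 21.5·exp(−0.51·2.59) = 21.5·0.2668 = 5.737 mg/L.

5.74 mg/L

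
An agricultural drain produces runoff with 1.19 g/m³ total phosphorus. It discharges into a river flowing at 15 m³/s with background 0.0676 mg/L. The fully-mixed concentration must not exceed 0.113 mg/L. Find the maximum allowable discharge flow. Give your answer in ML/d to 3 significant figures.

Mass balance at complete mixing: C_std·(Q_w + Q_r) = Q_w·C_e + Q_r·C_b.
Rearranging, Q_w = Q_r·(C_std − C_b)/(C_e − C_std) = 15·(0.113 − 0.0676) / (1.19 − 0.113) = 0.6323 m³/s.
= 54.63 ML/d.

54.6 ML/d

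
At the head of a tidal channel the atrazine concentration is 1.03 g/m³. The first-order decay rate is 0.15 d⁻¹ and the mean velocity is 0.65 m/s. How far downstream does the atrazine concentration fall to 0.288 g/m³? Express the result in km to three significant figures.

477 km

From C = C₀·e^(−kt), t = ln(C₀/C)/k = ln(1.03/0.288)/0.15 = 1.274/0.15 = 8.496 d.
Distance = v·t = 0.65 m/s × 7.34e+05 s = 4.771e+05 m = 477.1 km.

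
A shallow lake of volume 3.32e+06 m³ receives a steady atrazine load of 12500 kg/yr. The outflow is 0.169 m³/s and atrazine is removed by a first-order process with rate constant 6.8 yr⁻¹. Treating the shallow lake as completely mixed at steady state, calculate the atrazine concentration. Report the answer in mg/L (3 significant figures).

0.448 mg/L

Outflow Q = 0.169 m³/s × 3.156e+07 s/yr = 5.333e+06 m³/yr.
Steady-state CSTR mass balance: W = Q·C + k·V·C, so C = W/(Q + kV).
Q + kV = 5.333e+06 + 6.8·3.32e+06 = 2.791e+07 m³/yr.
C = 12500/2.791e+07 = 0.0004479 kg/m³ = 0.4479 mg/L.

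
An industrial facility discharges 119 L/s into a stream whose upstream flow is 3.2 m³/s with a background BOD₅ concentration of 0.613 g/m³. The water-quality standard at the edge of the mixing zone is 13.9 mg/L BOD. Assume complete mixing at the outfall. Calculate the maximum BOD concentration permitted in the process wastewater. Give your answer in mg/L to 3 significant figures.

119 L/s = 0.119 m³/s.
Mass balance: 13.9·3.319 = 0.119·Cₑ + 3.2·0.613.
Cₑ = (46.13 − 1.962) / 0.119 = 371.2 mg/L.

371 mg/L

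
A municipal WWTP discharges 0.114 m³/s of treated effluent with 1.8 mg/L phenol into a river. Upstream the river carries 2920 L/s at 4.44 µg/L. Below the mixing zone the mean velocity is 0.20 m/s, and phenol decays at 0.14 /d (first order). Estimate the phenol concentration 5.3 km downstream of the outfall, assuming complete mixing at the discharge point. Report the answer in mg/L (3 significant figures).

0.0689 mg/L

2920 L/s = 2.92 m³/s.
4.44 µg/L = 0.00444 mg/L.
After complete mixing, C₀ = (0.114·1.8 + 2.92·0.00444) / 3.034 = 0.07191 mg/L.
Travel time t = 5300 m / 0.20 m/s = 2.65e+04 s = 0.3067 d.
C = 0.07191·exp(−0.14·0.3067) = 0.07191·0.958 = 0.06888 mg/L.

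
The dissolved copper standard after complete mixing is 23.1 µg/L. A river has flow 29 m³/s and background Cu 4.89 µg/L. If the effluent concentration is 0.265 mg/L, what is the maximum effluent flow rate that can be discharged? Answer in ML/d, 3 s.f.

189 ML/d

4.89 µg/L = 0.00489 mg/L.
23.1 µg/L = 0.0231 mg/L.
Mass balance at complete mixing: C_std·(Q_w + Q_r) = Q_w·C_e + Q_r·C_b.
Rearranging, Q_w = Q_r·(C_std − C_b)/(C_e − C_std) = 29·(0.0231 − 0.00489) / (0.265 − 0.0231) = 2.183 m³/s.
= 188.6 ML/d.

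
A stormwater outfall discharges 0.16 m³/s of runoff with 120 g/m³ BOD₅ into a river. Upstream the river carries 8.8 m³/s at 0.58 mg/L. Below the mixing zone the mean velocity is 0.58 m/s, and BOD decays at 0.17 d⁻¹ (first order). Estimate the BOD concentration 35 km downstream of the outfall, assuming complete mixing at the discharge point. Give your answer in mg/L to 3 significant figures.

2.41 mg/L

After complete mixing, C₀ = (0.16·120 + 8.8·0.58) / 8.96 = 2.712 mg/L.
Travel time t = 3.5e+04 m / 0.58 m/s = 6.034e+04 s = 0.6984 d.
C = 2.712·exp(−0.17·0.6984) = 2.712·0.888 = 2.409 mg/L.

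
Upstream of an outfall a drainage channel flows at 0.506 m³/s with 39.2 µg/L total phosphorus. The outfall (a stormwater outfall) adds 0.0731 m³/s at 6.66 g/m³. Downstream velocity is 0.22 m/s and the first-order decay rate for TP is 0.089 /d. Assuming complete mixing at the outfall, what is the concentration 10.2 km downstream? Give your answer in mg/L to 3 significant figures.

0.834 mg/L

39.2 µg/L = 0.0392 mg/L.
After complete mixing, C₀ = (0.0731·6.66 + 0.506·0.0392) / 0.5791 = 0.8749 mg/L.
Travel time t = 1.02e+04 m / 0.22 m/s = 4.636e+04 s = 0.5366 d.
C = 0.8749·exp(−0.089·0.5366) = 0.8749·0.9534 = 0.8341 mg/L.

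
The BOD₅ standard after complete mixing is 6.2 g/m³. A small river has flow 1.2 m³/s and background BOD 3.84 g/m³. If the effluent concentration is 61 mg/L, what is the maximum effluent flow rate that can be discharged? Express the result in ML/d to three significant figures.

4.47 ML/d

Mass balance at complete mixing: C_std·(Q_w + Q_r) = Q_w·C_e + Q_r·C_b.
Rearranging, Q_w = Q_r·(C_std − C_b)/(C_e − C_std) = 1.2·(6.2 − 3.84) / (61 − 6.2) = 0.05168 m³/s.
= 4.465 ML/d.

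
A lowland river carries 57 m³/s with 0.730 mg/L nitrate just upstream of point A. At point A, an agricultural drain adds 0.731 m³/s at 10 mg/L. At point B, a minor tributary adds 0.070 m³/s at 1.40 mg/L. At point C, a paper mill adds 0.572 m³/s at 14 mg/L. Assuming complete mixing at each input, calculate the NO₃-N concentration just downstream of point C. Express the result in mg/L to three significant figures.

After input A: C = (57·0.73 + 0.731·10) / 57.73 = 0.8474 mg/L.
After input B: C = (57.73·0.8474 + 0.07·1.4) / 57.8 = 0.848 mg/L.
After input C: C = (57.8·0.848 + 0.572·14) / 58.37 = 0.9769 mg/L.

0.977 mg/L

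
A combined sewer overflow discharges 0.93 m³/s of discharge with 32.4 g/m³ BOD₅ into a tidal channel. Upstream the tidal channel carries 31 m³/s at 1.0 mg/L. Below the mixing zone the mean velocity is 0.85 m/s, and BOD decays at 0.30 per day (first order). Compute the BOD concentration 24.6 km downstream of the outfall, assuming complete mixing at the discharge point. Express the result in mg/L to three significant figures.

After complete mixing, C₀ = (0.93·32.4 + 31·1) / 31.93 = 1.915 mg/L.
Travel time t = 2.46e+04 m / 0.85 m/s = 2.894e+04 s = 0.335 d.
C = 1.915·exp(−0.30·0.335) = 1.915·0.9044 = 1.732 mg/L.

1.73 mg/L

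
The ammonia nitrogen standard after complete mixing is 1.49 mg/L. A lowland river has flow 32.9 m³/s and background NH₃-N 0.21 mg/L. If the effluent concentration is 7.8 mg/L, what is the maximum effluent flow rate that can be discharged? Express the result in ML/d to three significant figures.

Mass balance at complete mixing: C_std·(Q_w + Q_r) = Q_w·C_e + Q_r·C_b.
Rearranging, Q_w = Q_r·(C_std − C_b)/(C_e − C_std) = 32.9·(1.49 − 0.21) / (7.8 − 1.49) = 6.674 m³/s.
= 576.6 ML/d.

577 ML/d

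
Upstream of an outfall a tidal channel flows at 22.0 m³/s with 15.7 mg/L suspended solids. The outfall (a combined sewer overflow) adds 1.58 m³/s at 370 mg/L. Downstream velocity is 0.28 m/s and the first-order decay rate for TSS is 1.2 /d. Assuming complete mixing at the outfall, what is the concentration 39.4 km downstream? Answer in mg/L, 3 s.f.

After complete mixing, C₀ = (1.58·370 + 22·15.7) / 23.58 = 39.44 mg/L.
Travel time t = 3.94e+04 m / 0.28 m/s = 1.407e+05 s = 1.629 d.
C = 39.44·exp(−1.2·1.629) = 39.44·0.1417 = 5.587 mg/L.

5.59 mg/L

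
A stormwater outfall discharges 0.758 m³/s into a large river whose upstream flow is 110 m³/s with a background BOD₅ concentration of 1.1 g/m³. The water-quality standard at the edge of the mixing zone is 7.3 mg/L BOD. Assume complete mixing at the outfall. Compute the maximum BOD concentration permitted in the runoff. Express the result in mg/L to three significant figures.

907 mg/L

Mass balance: 7.3·110.8 = 0.758·Cₑ + 110·1.1.
Cₑ = (808.5 − 121) / 0.758 = 907 mg/L.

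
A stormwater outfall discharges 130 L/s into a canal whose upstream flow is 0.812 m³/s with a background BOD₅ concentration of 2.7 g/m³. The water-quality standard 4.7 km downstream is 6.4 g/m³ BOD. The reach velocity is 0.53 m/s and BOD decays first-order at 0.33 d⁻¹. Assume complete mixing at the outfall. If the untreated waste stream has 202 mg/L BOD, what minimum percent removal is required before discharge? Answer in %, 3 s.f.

84.6 %

130 L/s = 0.13 m³/s.
Travel time to the compliance point: t = 4700/0.53 = 8868 s = 0.1026 d; decay factor exp(−0.33·0.1026) = 0.9667.
So the concentration just after mixing may be at most 6.4/0.9667 = 6.62 mg/L.
Mass balance: 6.62·0.942 = 0.13·Cₑ + 0.812·2.7.
Cₑ = (6.236 − 2.192) / 0.13 = 31.11 mg/L.
Required removal = 1 − 31.11/202 = 84.6 %.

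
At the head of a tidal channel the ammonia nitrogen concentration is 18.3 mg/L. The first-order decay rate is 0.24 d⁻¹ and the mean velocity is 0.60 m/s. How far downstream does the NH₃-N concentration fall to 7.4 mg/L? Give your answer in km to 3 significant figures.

196 km

From C = C₀·e^(−kt), t = ln(C₀/C)/k = ln(18.3/7.4)/0.24 = 0.9054/0.24 = 3.773 d.
Distance = v·t = 0.60 m/s × 3.26e+05 s = 1.956e+05 m = 195.6 km.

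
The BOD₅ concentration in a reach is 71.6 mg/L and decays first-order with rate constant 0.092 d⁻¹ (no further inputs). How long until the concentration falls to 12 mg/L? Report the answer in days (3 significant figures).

19.4 d

t = ln(C₀/C)/k = ln(71.6/12)/0.092 = 1.786/0.092 = 19.42 d.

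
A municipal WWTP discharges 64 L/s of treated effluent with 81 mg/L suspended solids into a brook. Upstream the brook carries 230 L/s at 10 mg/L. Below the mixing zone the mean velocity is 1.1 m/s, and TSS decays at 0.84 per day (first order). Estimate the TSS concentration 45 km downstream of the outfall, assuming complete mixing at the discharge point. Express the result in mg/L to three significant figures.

64 L/s = 0.064 m³/s.
230 L/s = 0.23 m³/s.
After complete mixing, C₀ = (0.064·81 + 0.23·10) / 0.294 = 25.46 mg/L.
Travel time t = 4.5e+04 m / 1.1 m/s = 4.091e+04 s = 0.4735 d.
C = 25.46·exp(−0.84·0.4735) = 25.46·0.6718 = 17.1 mg/L.

17.1 mg/L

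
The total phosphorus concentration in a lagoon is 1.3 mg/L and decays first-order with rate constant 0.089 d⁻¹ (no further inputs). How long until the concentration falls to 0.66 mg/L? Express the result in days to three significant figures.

t = ln(C₀/C)/k = ln(1.3/0.66)/0.089 = 0.6779/0.089 = 7.617 d.

7.62 d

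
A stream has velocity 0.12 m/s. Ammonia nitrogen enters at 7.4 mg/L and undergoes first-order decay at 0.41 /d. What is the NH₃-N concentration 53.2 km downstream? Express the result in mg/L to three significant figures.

Travel time t = 53.2 km / 0.12 m/s = 5.32e+04/0.12 = 4.433e+05 s = 5.131 d.
First-order decay: C = 7.4·exp(−0.41·5.131) = 7.4·0.122 = 0.9028 mg/L.

0.903 mg/L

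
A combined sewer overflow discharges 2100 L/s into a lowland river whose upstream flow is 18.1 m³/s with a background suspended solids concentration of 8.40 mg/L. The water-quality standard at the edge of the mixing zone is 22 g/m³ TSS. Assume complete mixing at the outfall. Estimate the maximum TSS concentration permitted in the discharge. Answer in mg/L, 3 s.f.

139 mg/L

2100 L/s = 2.1 m³/s.
Mass balance: 22·20.2 = 2.1·Cₑ + 18.1·8.4.
Cₑ = (444.4 − 152) / 2.1 = 139.2 mg/L.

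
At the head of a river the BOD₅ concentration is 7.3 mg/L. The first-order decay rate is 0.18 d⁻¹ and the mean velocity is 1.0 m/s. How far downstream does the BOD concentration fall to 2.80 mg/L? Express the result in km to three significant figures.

From C = C₀·e^(−kt), t = ln(C₀/C)/k = ln(7.3/2.80)/0.18 = 0.9583/0.18 = 5.324 d.
Distance = v·t = 1.0 m/s × 4.6e+05 s = 4.6e+05 m = 460 km.

460 km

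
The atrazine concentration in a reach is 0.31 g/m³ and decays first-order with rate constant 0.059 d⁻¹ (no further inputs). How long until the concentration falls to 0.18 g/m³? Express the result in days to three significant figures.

t = ln(C₀/C)/k = ln(0.31/0.18)/0.059 = 0.5436/0.059 = 9.214 d.

9.21 d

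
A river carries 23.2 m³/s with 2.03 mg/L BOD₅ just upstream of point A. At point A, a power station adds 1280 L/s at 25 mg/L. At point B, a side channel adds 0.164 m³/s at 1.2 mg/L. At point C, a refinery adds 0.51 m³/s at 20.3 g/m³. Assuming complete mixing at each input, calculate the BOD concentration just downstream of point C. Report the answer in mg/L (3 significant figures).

3.56 mg/L

1280 L/s = 1.28 m³/s.
After input A: C = (23.2·2.03 + 1.28·25) / 24.48 = 3.231 mg/L.
After input B: C = (24.48·3.231 + 0.164·1.2) / 24.64 = 3.218 mg/L.
After input C: C = (24.64·3.218 + 0.51·20.3) / 25.15 = 3.564 mg/L.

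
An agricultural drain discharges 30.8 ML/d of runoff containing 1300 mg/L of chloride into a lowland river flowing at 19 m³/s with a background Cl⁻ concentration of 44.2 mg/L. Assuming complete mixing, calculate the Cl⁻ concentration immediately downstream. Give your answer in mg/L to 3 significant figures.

30.8 ML/d = 0.3565 m³/s.
Conservation of mass across the mixing zone: C = (0.3565·1300 + 19·44.2) / (0.3565 + 19) = 1303/19.36 = 67.33 mg/L.

67.3 mg/L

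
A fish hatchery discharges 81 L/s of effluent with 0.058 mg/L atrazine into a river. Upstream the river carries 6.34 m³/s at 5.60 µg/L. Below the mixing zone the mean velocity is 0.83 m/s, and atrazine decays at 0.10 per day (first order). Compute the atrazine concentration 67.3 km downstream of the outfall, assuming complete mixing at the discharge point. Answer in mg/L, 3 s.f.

81 L/s = 0.081 m³/s.
5.60 µg/L = 0.0056 mg/L.
After complete mixing, C₀ = (0.081·0.058 + 6.34·0.0056) / 6.421 = 0.006261 mg/L.
Travel time t = 6.73e+04 m / 0.83 m/s = 8.108e+04 s = 0.9385 d.
C = 0.006261·exp(−0.10·0.9385) = 0.006261·0.9104 = 0.0057 mg/L.

0.00570 mg/L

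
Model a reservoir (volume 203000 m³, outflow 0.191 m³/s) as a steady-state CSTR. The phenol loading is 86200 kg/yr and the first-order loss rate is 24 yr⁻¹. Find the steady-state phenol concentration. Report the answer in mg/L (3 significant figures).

7.91 mg/L

Outflow Q = 0.191 m³/s × 3.156e+07 s/yr = 6.028e+06 m³/yr.
Steady-state CSTR mass balance: W = Q·C + k·V·C, so C = W/(Q + kV).
Q + kV = 6.028e+06 + 24·203000 = 1.09e+07 m³/yr.
C = 86200/1.09e+07 = 0.007909 kg/m³ = 7.909 mg/L.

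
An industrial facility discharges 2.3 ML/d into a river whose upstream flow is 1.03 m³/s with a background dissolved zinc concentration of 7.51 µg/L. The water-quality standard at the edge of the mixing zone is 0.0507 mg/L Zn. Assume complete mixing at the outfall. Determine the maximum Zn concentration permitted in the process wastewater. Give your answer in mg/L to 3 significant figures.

2.3 ML/d = 0.02662 m³/s.
7.51 µg/L = 0.00751 mg/L.
Mass balance: 0.0507·1.057 = 0.02662·Cₑ + 1.03·0.00751.
Cₑ = (0.05357 − 0.007735) / 0.02662 = 1.722 mg/L.

1.72 mg/L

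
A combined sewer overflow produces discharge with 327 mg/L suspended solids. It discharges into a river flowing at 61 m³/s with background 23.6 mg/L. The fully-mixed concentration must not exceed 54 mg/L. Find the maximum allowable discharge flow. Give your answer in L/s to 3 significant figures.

Mass balance at complete mixing: C_std·(Q_w + Q_r) = Q_w·C_e + Q_r·C_b.
Rearranging, Q_w = Q_r·(C_std − C_b)/(C_e − C_std) = 61·(54 − 23.6) / (327 − 54) = 6.793 m³/s.
= 6793 L/s.

6790 L/s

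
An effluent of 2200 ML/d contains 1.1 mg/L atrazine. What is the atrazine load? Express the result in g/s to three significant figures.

28.0 g/s

2200 ML/d = 25.46 m³/s.
Mass flux = Q·C = 25.46 m³/s × 1.1 g/m³ = 28.01 g/s.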